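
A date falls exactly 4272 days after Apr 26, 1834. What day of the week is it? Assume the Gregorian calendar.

Monday

Apr 26, 1834 is a Saturday.
4272 mod 7 = 2, so 4272 days after a Saturday is Saturday + 2 = Monday.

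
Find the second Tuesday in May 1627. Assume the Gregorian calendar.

May 1, 1627 is a Saturday.
The first Tuesday is therefore May 4 (3 days later).
The second Tuesday is 4 + 1×7 = May 11.

May 11, 1627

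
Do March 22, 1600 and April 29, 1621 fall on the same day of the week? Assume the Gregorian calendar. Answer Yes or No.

From Mar 22, 1600 to Apr 29, 1621 is 7708 days.
7708 mod 7 = 1, so they are different weekdays.
(Mar 22, 1600 is a Wednesday; Apr 29, 1621 is a Thursday.)

No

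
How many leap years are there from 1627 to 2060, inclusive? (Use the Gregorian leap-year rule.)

Multiples of 4 in [1627,2060]: 109.
Of those, multiples of 100: 4 (not leap unless ÷400).
Multiples of 400: 1.
Leap years = 109 − 4 + 1 = 106.

106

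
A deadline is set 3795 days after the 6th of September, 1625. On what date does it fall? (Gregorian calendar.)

+365 (one year) → Sep 6, 1626 (3430 left).
+365 (one year) → Sep 6, 1627 (3065 left).
+366 (one year; includes Feb 29, 1628) → Sep 6, 1628 (2699 left).
+365 (one year) → Sep 6, 1629 (2334 left).
+365 (one year) → Sep 6, 1630 (1969 left).
+365 (one year) → Sep 6, 1631 (1604 left).
+366 (one year; includes Feb 29, 1632) → Sep 6, 1632 (1238 left).
+365 (one year) → Sep 6, 1633 (873 left).
+365 (one year) → Sep 6, 1634 (508 left).
+365 (one year) → Sep 6, 1635 (143 left).
Sep has 30 days: +25 → Oct 1, 1635 (118 left).
Oct has 31 days: +31 → Nov 1, 1635 (87 left).
Nov has 30 days: +30 → Dec 1, 1635 (57 left).
Dec has 31 days: +31 → Jan 1, 1636 (26 left).
+26 → Jan 27, 1636.

January 27, 1636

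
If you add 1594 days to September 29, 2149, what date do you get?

February 9, 2154

+365 (one year) → Sep 29, 2150 (1229 left).
+365 (one year) → Sep 29, 2151 (864 left).
+366 (one year; includes Feb 29, 2152) → Sep 29, 2152 (498 left).
+365 (one year) → Sep 29, 2153 (133 left).
Sep has 30 days: +2 → Oct 1, 2153 (131 left).
Oct has 31 days: +31 → Nov 1, 2153 (100 left).
Nov has 30 days: +30 → Dec 1, 2153 (70 left).
Dec has 31 days: +31 → Jan 1, 2154 (39 left).
Jan has 31 days: +31 → Feb 1, 2154 (8 left).
+8 → Feb 9, 2154.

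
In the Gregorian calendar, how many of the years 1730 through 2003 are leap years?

66

Multiples of 4 in [1730,2003]: 68.
Of those, multiples of 100: 3 (not leap unless ÷400).
Multiples of 400: 1.
Leap years = 68 − 3 + 1 = 66.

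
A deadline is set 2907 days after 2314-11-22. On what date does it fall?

November 7, 2322

+365 (one year) → Nov 22, 2315 (2542 left).
+366 (one year; includes Feb 29, 2316) → Nov 22, 2316 (2176 left).
+365 (one year) → Nov 22, 2317 (1811 left).
+365 (one year) → Nov 22, 2318 (1446 left).
+365 (one year) → Nov 22, 2319 (1081 left).
+366 (one year; includes Feb 29, 2320) → Nov 22, 2320 (715 left).
+365 (one year) → Nov 22, 2321 (350 left).
Nov has 30 days: +9 → Dec 1, 2321 (341 left).
Dec has 31 days: +31 → Jan 1, 2322 (310 left).
Jan has 31 days: +31 → Feb 1, 2322 (279 left).
Feb has 28 days: +28 → Mar 1, 2322 (251 left).
Mar has 31 days: +31 → Apr 1, 2322 (220 left).
Apr has 30 days: +30 → May 1, 2322 (190 left).
May has 31 days: +31 → Jun 1, 2322 (159 left).
Jun has 30 days: +30 → Jul 1, 2322 (129 left).
Jul has 31 days: +31 → Aug 1, 2322 (98 left).
Aug has 31 days: +31 → Sep 1, 2322 (67 left).
Sep has 30 days: +30 → Oct 1, 2322 (37 left).
Oct has 31 days: +31 → Nov 1, 2322 (6 left).
+6 → Nov 7, 2322.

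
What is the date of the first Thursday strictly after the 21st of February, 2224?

February 26, 2224

Feb 21, 2224 is a Saturday.
From Saturday to the next Thursday is 5 days.
Feb 21, 2224 + 5 = Feb 26, 2224.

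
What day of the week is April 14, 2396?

Doomsday rule: the anchor day for the 2300s is Wednesday. For year 96: 96÷12 = 8 r 0, and 0÷4 = 0, so 8+0+0 = 8.
Wednesday + 8 ≡ Thursday — that's 2396's doomsday.
In April the doomsday date is Apr 4.
Apr 14 is 10 days after Apr 4; 10 mod 7 = 3, so Thursday + 3 = Sunday.

Sunday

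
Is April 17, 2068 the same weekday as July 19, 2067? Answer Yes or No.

Yes

From Jul 19, 2067 to Apr 17, 2068 is 273 days.
273 mod 7 = 0, so they are the same weekday.
(Jul 19, 2067 is a Tuesday; Apr 17, 2068 is a Tuesday.)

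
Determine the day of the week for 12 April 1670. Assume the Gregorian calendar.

Doomsday rule: the anchor day for the 1600s is Tuesday. For year 70: 70÷12 = 5 r 10, and 10÷4 = 2, so 5+10+2 = 17.
Tuesday + 17 ≡ Friday — that's 1670's doomsday.
In April the doomsday date is Apr 4.
Apr 12 is 8 days after Apr 4; 8 mod 7 = 1, so Friday + 1 = Saturday.

Saturday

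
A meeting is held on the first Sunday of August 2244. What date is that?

August 4, 2244

August 1, 2244 is a Thursday.
The first Sunday is therefore August 4 (3 days later).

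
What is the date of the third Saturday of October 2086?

October 19, 2086

October 1, 2086 is a Tuesday.
The first Saturday is therefore October 5 (4 days later).
The third Saturday is 5 + 2×7 = October 19.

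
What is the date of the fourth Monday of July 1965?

July 1, 1965 is a Thursday.
The first Monday is therefore July 5 (4 days later).
The fourth Monday is 5 + 3×7 = July 26.

July 26, 1965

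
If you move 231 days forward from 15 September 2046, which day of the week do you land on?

Saturday

First find the weekday of Sep 15, 2046. Doomsday rule: the anchor day for the 2000s is Tuesday. For year 46: 46÷12 = 3 r 10, and 10÷4 = 2, so 3+10+2 = 15.
Tuesday + 15 ≡ Wednesday — that's 2046's doomsday.
In September the doomsday date is Sep 5.
Sep 15 is 10 days after Sep 5; 10 mod 7 = 3, so Wednesday + 3 = Saturday.
231 mod 7 = 0, so 231 days after a Saturday is Saturday + 0 = Saturday.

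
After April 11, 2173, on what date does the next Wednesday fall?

April 14, 2173

Apr 11, 2173 is a Sunday.
From Sunday to the next Wednesday is 3 days.
Apr 11, 2173 + 3 = Apr 14, 2173.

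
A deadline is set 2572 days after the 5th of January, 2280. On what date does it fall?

January 20, 2287

+366 (one year; includes Feb 29, 2280) → Jan 5, 2281 (2206 left).
+365 (one year) → Jan 5, 2282 (1841 left).
+365 (one year) → Jan 5, 2283 (1476 left).
+365 (one year) → Jan 5, 2284 (1111 left).
+366 (one year; includes Feb 29, 2284) → Jan 5, 2285 (745 left).
+365 (one year) → Jan 5, 2286 (380 left).
Jan has 31 days: +27 → Feb 1, 2286 (353 left).
Feb has 28 days: +28 → Mar 1, 2286 (325 left).
Mar has 31 days: +31 → Apr 1, 2286 (294 left).
Apr has 30 days: +30 → May 1, 2286 (264 left).
May has 31 days: +31 → Jun 1, 2286 (233 left).
Jun has 30 days: +30 → Jul 1, 2286 (203 left).
Jul has 31 days: +31 → Aug 1, 2286 (172 left).
Aug has 31 days: +31 → Sep 1, 2286 (141 left).
Sep has 30 days: +30 → Oct 1, 2286 (111 left).
Oct has 31 days: +31 → Nov 1, 2286 (80 left).
Nov has 30 days: +30 → Dec 1, 2286 (50 left).
Dec has 31 days: +31 → Jan 1, 2287 (19 left).
+19 → Jan 20, 2287.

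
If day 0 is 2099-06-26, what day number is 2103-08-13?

1508

Jun 26, 2099 → Jun 26, 2100: 365 days.
Jun 26, 2100 → Jun 26, 2101: 365 days.
Jun 26, 2101 → Jun 26, 2102: 365 days.
Jun 26, 2102 → Jun 26, 2103: 365 days.
Jun 26, 2103 → Jul 26, 2103: 30 days (June has 30).
Jul 26, 2103 → Aug 13, 2103: 18 days.
Total: 1508 days.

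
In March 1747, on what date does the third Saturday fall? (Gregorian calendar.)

March 1, 1747 is a Wednesday.
The first Saturday is therefore March 4 (3 days later).
The third Saturday is 4 + 2×7 = March 18.

March 18, 1747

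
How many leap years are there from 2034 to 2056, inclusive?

6

Multiples of 4 in [2034,2056]: 6.
Of those, multiples of 100: 0 (not leap unless ÷400).
Multiples of 400: 0.
Leap years = 6 − 0 + 0 = 6.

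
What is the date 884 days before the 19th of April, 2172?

November 17, 2169

−366 (one year; includes Feb 29, 2172) → Apr 19, 2171 (518 left).
−365 (one year) → Apr 19, 2170 (153 left).
−19 → Mar 31, 2170 (end of Mar, 31 days; 134 left).
−31 → Feb 28, 2170 (end of Feb, 28 days; 103 left).
−28 → Jan 31, 2170 (end of Jan, 31 days; 75 left).
−31 → Dec 31, 2169 (end of Dec, 31 days; 44 left).
−31 → Nov 30, 2169 (end of Nov, 30 days; 13 left).
−13 → Nov 17, 2169.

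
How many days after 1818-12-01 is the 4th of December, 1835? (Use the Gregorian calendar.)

6212

Dec 1, 1818 → Dec 1, 1819: 365 days.
Dec 1, 1819 → Dec 1, 1820: 366 days (Feb 29, 1820 is in that span).
Dec 1, 1820 → Dec 1, 1821: 365 days.
Dec 1, 1821 → Dec 1, 1822: 365 days.
Dec 1, 1822 → Dec 1, 1823: 365 days.
Dec 1, 1823 → Dec 1, 1824: 366 days (Feb 29, 1824 is in that span).
Dec 1, 1824 → Dec 1, 1825: 365 days.
Dec 1, 1825 → Dec 1, 1826: 365 days.
Dec 1, 1826 → Dec 1, 1827: 365 days.
Dec 1, 1827 → Dec 1, 1828: 366 days (Feb 29, 1828 is in that span).
Dec 1, 1828 → Dec 1, 1829: 365 days.
Dec 1, 1829 → Dec 1, 1830: 365 days.
Dec 1, 1830 → Dec 1, 1831: 365 days.
Dec 1, 1831 → Dec 1, 1832: 366 days (Feb 29, 1832 is in that span).
Dec 1, 1832 → Dec 1, 1833: 365 days.
Dec 1, 1833 → Dec 1, 1834: 365 days.
Dec 1, 1834 → Jan 1, 1835: 31 days (December has 31).
Jan 1, 1835 → Feb 1, 1835: 31 days (January has 31).
Feb 1, 1835 → Mar 1, 1835: 28 days (February has 28).
Mar 1, 1835 → Apr 1, 1835: 31 days (March has 31).
Apr 1, 1835 → May 1, 1835: 30 days (April has 30).
May 1, 1835 → Jun 1, 1835: 31 days (May has 31).
Jun 1, 1835 → Jul 1, 1835: 30 days (June has 30).
Jul 1, 1835 → Aug 1, 1835: 31 days (July has 31).
Aug 1, 1835 → Sep 1, 1835: 31 days (August has 31).
Sep 1, 1835 → Oct 1, 1835: 30 days (September has 30).
Oct 1, 1835 → Nov 1, 1835: 31 days (October has 31).
Nov 1, 1835 → Dec 1, 1835: 30 days (November has 30).
Dec 1, 1835 → Dec 4, 1835: 3 days.
Total: 6212 days.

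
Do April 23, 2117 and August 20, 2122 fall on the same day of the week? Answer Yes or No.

From Apr 23, 2117 to Aug 20, 2122 is 1945 days.
1945 mod 7 = 6, so they are different weekdays.
(Apr 23, 2117 is a Friday; Aug 20, 2122 is a Thursday.)

No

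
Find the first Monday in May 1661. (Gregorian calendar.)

May 2, 1661

May 1, 1661 is a Sunday.
The first Monday is therefore May 2 (1 days later).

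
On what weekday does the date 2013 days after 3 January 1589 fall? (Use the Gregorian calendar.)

Jan 3, 1589 is a Tuesday.
2013 mod 7 = 4, so 2013 days after a Tuesday is Tuesday + 4 = Saturday.

Saturday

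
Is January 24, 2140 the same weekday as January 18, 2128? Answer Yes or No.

Yes

From Jan 18, 2128 to Jan 24, 2140 is 4389 days.
4389 mod 7 = 0, so they are the same weekday.
(Jan 18, 2128 is a Sunday; Jan 24, 2140 is a Sunday.)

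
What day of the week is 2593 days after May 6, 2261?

First find the weekday of May 6, 2261. Doomsday rule: the anchor day for the 2200s is Friday. For year 61: 61÷12 = 5 r 1, and 1÷4 = 0, so 5+1+0 = 6.
Friday + 6 ≡ Thursday — that's 2261's doomsday.
In May the doomsday date is May 9.
May 6 is 3 days before May 9; 3 mod 7 = 3, so Thursday − 3 = Monday.
2593 mod 7 = 3, so 2593 days after a Monday is Monday + 3 = Thursday.

Thursday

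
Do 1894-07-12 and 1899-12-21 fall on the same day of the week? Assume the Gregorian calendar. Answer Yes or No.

Yes

From Jul 12, 1894 to Dec 21, 1899 is 1988 days.
1988 mod 7 = 0, so they are the same weekday.
(Jul 12, 1894 is a Thursday; Dec 21, 1899 is a Thursday.)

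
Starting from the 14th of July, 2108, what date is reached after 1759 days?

May 8, 2113

+365 (one year) → Jul 14, 2109 (1394 left).
+365 (one year) → Jul 14, 2110 (1029 left).
+365 (one year) → Jul 14, 2111 (664 left).
+366 (one year; includes Feb 29, 2112) → Jul 14, 2112 (298 left).
Jul has 31 days: +18 → Aug 1, 2112 (280 left).
Aug has 31 days: +31 → Sep 1, 2112 (249 left).
Sep has 30 days: +30 → Oct 1, 2112 (219 left).
Oct has 31 days: +31 → Nov 1, 2112 (188 left).
Nov has 30 days: +30 → Dec 1, 2112 (158 left).
Dec has 31 days: +31 → Jan 1, 2113 (127 left).
Jan has 31 days: +31 → Feb 1, 2113 (96 left).
Feb has 28 days: +28 → Mar 1, 2113 (68 left).
Mar has 31 days: +31 → Apr 1, 2113 (37 left).
Apr has 30 days: +30 → May 1, 2113 (7 left).
+7 → May 8, 2113.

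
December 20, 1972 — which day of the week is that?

Wednesday

Doomsday rule: the anchor day for the 1900s is Wednesday. For year 72: 72÷12 = 6 r 0, and 0÷4 = 0, so 6+0+0 = 6.
Wednesday + 6 ≡ Tuesday — that's 1972's doomsday.
In December the doomsday date is Dec 12.
Dec 20 is 8 days after Dec 12; 8 mod 7 = 1, so Tuesday + 1 = Wednesday.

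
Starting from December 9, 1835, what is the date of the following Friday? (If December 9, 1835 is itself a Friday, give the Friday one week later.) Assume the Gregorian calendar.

December 11, 1835

Dec 9, 1835 is a Wednesday.
From Wednesday to the next Friday is 2 days.
Dec 9, 1835 + 2 = Dec 11, 1835.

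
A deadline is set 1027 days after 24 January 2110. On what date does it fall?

November 16, 2112

+365 (one year) → Jan 24, 2111 (662 left).
+365 (one year) → Jan 24, 2112 (297 left).
Jan has 31 days: +8 → Feb 1, 2112 (289 left).
Feb has 29 days: +29 → Mar 1, 2112 (260 left).
Mar has 31 days: +31 → Apr 1, 2112 (229 left).
Apr has 30 days: +30 → May 1, 2112 (199 left).
May has 31 days: +31 → Jun 1, 2112 (168 left).
Jun has 30 days: +30 → Jul 1, 2112 (138 left).
Jul has 31 days: +31 → Aug 1, 2112 (107 left).
Aug has 31 days: +31 → Sep 1, 2112 (76 left).
Sep has 30 days: +30 → Oct 1, 2112 (46 left).
Oct has 31 days: +31 → Nov 1, 2112 (15 left).
+15 → Nov 16, 2112.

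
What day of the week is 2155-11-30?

Doomsday rule: the anchor day for the 2100s is Sunday. For year 55: 55÷12 = 4 r 7, and 7÷4 = 1, so 4+7+1 = 12.
Sunday + 12 ≡ Friday — that's 2155's doomsday.
In November the doomsday date is Nov 7.
Nov 30 is 23 days after Nov 7; 23 mod 7 = 2, so Friday + 2 = Sunday.

Sunday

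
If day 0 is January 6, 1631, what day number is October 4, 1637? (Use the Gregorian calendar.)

2463

Jan 6, 1631 → Jan 6, 1632: 365 days.
Jan 6, 1632 → Jan 6, 1633: 366 days (Feb 29, 1632 is in that span).
Jan 6, 1633 → Jan 6, 1634: 365 days.
Jan 6, 1634 → Jan 6, 1635: 365 days.
Jan 6, 1635 → Jan 6, 1636: 365 days.
Jan 6, 1636 → Jan 6, 1637: 366 days (Feb 29, 1636 is in that span).
Jan 6, 1637 → Feb 6, 1637: 31 days (January has 31).
Feb 6, 1637 → Mar 6, 1637: 28 days (February has 28).
Mar 6, 1637 → Apr 6, 1637: 31 days (March has 31).
Apr 6, 1637 → May 6, 1637: 30 days (April has 30).
May 6, 1637 → Jun 6, 1637: 31 days (May has 31).
Jun 6, 1637 → Jul 6, 1637: 30 days (June has 30).
Jul 6, 1637 → Aug 6, 1637: 31 days (July has 31).
Aug 6, 1637 → Sep 6, 1637: 31 days (August has 31).
Sep 6, 1637 → Oct 4, 1637: 28 days.
Total: 2463 days.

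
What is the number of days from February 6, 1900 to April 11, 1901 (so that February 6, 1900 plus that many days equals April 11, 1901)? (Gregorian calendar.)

429

Feb 6, 1900 → Feb 6, 1901: 365 days.
Feb 6, 1901 → Mar 6, 1901: 28 days (February has 28).
Mar 6, 1901 → Apr 6, 1901: 31 days (March has 31).
Apr 6, 1901 → Apr 11, 1901: 5 days.
Total: 429 days.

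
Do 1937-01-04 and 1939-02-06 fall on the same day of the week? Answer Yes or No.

Yes

From Jan 4, 1937 to Feb 6, 1939 is 763 days.
763 mod 7 = 0, so they are the same weekday.
(Jan 4, 1937 is a Monday; Feb 6, 1939 is a Monday.)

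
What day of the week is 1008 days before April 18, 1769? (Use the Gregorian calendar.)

Tuesday

First find the weekday of Apr 18, 1769. Doomsday rule: the anchor day for the 1700s is Sunday. For year 69: 69÷12 = 5 r 9, and 9÷4 = 2, so 5+9+2 = 16.
Sunday + 16 ≡ Tuesday — that's 1769's doomsday.
In April the doomsday date is Apr 4.
Apr 18 is 14 days after Apr 4; 14 mod 7 = 0, so Tuesday + 0 = Tuesday.
1008 mod 7 = 0, so 1008 days before a Tuesday is Tuesday − 0 = Tuesday.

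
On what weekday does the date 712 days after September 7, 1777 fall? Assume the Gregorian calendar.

First find the weekday of Sep 7, 1777. Doomsday rule: the anchor day for the 1700s is Sunday. For year 77: 77÷12 = 6 r 5, and 5÷4 = 1, so 6+5+1 = 12.
Sunday + 12 ≡ Friday — that's 1777's doomsday.
In September the doomsday date is Sep 5.
Sep 7 is 2 days after Sep 5; 2 mod 7 = 2, so Friday + 2 = Sunday.
712 mod 7 = 5, so 712 days after a Sunday is Sunday + 5 = Friday.

Friday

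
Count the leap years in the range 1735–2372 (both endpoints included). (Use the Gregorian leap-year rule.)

Multiples of 4 in [1735,2372]: 160.
Of those, multiples of 100: 6 (not leap unless ÷400).
Multiples of 400: 1.
Leap years = 160 − 6 + 1 = 155.

155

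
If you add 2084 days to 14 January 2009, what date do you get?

September 29, 2014

+365 (one year) → Jan 14, 2010 (1719 left).
+365 (one year) → Jan 14, 2011 (1354 left).
+365 (one year) → Jan 14, 2012 (989 left).
+366 (one year; includes Feb 29, 2012) → Jan 14, 2013 (623 left).
+365 (one year) → Jan 14, 2014 (258 left).
Jan has 31 days: +18 → Feb 1, 2014 (240 left).
Feb has 28 days: +28 → Mar 1, 2014 (212 left).
Mar has 31 days: +31 → Apr 1, 2014 (181 left).
Apr has 30 days: +30 → May 1, 2014 (151 left).
May has 31 days: +31 → Jun 1, 2014 (120 left).
Jun has 30 days: +30 → Jul 1, 2014 (90 left).
Jul has 31 days: +31 → Aug 1, 2014 (59 left).
Aug has 31 days: +31 → Sep 1, 2014 (28 left).
+28 → Sep 29, 2014.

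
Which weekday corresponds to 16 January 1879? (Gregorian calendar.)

Thursday

Doomsday rule: the anchor day for the 1800s is Friday. For year 79: 79÷12 = 6 r 7, and 7÷4 = 1, so 6+7+1 = 14.
Friday + 14 ≡ Friday — that's 1879's doomsday.
In January the doomsday date is Jan 3 (1879 is not a leap year).
Jan 16 is 13 days after Jan 3; 13 mod 7 = 6, so Friday + 6 = Thursday.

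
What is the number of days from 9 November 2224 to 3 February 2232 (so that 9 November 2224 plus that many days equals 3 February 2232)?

2642

Nov 9, 2224 → Nov 9, 2225: 365 days.
Nov 9, 2225 → Nov 9, 2226: 365 days.
Nov 9, 2226 → Nov 9, 2227: 365 days.
Nov 9, 2227 → Nov 9, 2228: 366 days (Feb 29, 2228 is in that span).
Nov 9, 2228 → Nov 9, 2229: 365 days.
Nov 9, 2229 → Nov 9, 2230: 365 days.
Nov 9, 2230 → Nov 9, 2231: 365 days.
Nov 9, 2231 → Dec 9, 2231: 30 days (November has 30).
Dec 9, 2231 → Jan 9, 2232: 31 days (December has 31).
Jan 9, 2232 → Feb 3, 2232: 25 days.
Total: 2642 days.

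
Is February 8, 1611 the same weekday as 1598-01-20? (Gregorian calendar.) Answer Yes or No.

Yes

From Jan 20, 1598 to Feb 8, 1611 is 4767 days.
4767 mod 7 = 0, so they are the same weekday.
(Jan 20, 1598 is a Tuesday; Feb 8, 1611 is a Tuesday.)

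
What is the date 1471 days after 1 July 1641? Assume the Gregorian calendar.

July 11, 1645

+365 (one year) → Jul 1, 1642 (1106 left).
+365 (one year) → Jul 1, 1643 (741 left).
+366 (one year; includes Feb 29, 1644) → Jul 1, 1644 (375 left).
Jul has 31 days: +31 → Aug 1, 1644 (344 left).
Aug has 31 days: +31 → Sep 1, 1644 (313 left).
Sep has 30 days: +30 → Oct 1, 1644 (283 left).
Oct has 31 days: +31 → Nov 1, 1644 (252 left).
Nov has 30 days: +30 → Dec 1, 1644 (222 left).
Dec has 31 days: +31 → Jan 1, 1645 (191 left).
Jan has 31 days: +31 → Feb 1, 1645 (160 left).
Feb has 28 days: +28 → Mar 1, 1645 (132 left).
Mar has 31 days: +31 → Apr 1, 1645 (101 left).
Apr has 30 days: +30 → May 1, 1645 (71 left).
May has 31 days: +31 → Jun 1, 1645 (40 left).
Jun has 30 days: +30 → Jul 1, 1645 (10 left).
+10 → Jul 11, 1645.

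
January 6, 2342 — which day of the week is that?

Doomsday rule: the anchor day for the 2300s is Wednesday. For year 42: 42÷12 = 3 r 6, and 6÷4 = 1, so 3+6+1 = 10.
Wednesday + 10 ≡ Saturday — that's 2342's doomsday.
In January the doomsday date is Jan 3 (2342 is not a leap year).
Jan 6 is 3 days after Jan 3; 3 mod 7 = 3, so Saturday + 3 = Tuesday.

Tuesday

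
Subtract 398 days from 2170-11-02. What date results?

−2 → Oct 31, 2170 (end of Oct, 31 days; 396 left).
−31 → Sep 30, 2170 (end of Sep, 30 days; 365 left).
−30 → Aug 31, 2170 (end of Aug, 31 days; 335 left).
−31 → Jul 31, 2170 (end of Jul, 31 days; 304 left).
−31 → Jun 30, 2170 (end of Jun, 30 days; 273 left).
−30 → May 31, 2170 (end of May, 31 days; 243 left).
−31 → Apr 30, 2170 (end of Apr, 30 days; 212 left).
−30 → Mar 31, 2170 (end of Mar, 31 days; 182 left).
−31 → Feb 28, 2170 (end of Feb, 28 days; 151 left).
−28 → Jan 31, 2170 (end of Jan, 31 days; 123 left).
−31 → Dec 31, 2169 (end of Dec, 31 days; 92 left).
−31 → Nov 30, 2169 (end of Nov, 30 days; 61 left).
−30 → Oct 31, 2169 (end of Oct, 31 days; 31 left).
−31 → Sep 30, 2169 (end of Sep, 30 days; 0 left).

September 30, 2169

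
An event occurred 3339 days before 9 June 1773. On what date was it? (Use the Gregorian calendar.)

−365 (one year) → Jun 9, 1772 (2974 left).
−366 (one year; includes Feb 29, 1772) → Jun 9, 1771 (2608 left).
−365 (one year) → Jun 9, 1770 (2243 left).
−365 (one year) → Jun 9, 1769 (1878 left).
−365 (one year) → Jun 9, 1768 (1513 left).
−366 (one year; includes Feb 29, 1768) → Jun 9, 1767 (1147 left).
−365 (one year) → Jun 9, 1766 (782 left).
−365 (one year) → Jun 9, 1765 (417 left).
−365 (one year) → Jun 9, 1764 (52 left).
−9 → May 31, 1764 (end of May, 31 days; 43 left).
−31 → Apr 30, 1764 (end of Apr, 30 days; 12 left).
−12 → Apr 18, 1764.

April 18, 1764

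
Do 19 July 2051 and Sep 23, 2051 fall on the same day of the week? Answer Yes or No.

From Jul 19, 2051 to Sep 23, 2051 is 66 days.
66 mod 7 = 3, so they are different weekdays.
(Jul 19, 2051 is a Wednesday; Sep 23, 2051 is a Saturday.)

No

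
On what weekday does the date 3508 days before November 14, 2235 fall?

First find the weekday of Nov 14, 2235. Doomsday rule: the anchor day for the 2200s is Friday. For year 35: 35÷12 = 2 r 11, and 11÷4 = 2, so 2+11+2 = 15.
Friday + 15 ≡ Saturday — that's 2235's doomsday.
In November the doomsday date is Nov 7.
Nov 14 is 7 days after Nov 7; 7 mod 7 = 0, so Saturday + 0 = Saturday.
3508 mod 7 = 1, so 3508 days before a Saturday is Saturday − 1 = Friday.

Friday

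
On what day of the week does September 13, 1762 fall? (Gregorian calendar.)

Monday

Doomsday rule: the anchor day for the 1700s is Sunday. For year 62: 62÷12 = 5 r 2, and 2÷4 = 0, so 5+2+0 = 7.
Sunday + 7 ≡ Sunday — that's 1762's doomsday.
In September the doomsday date is Sep 5.
Sep 13 is 8 days after Sep 5; 8 mod 7 = 1, so Sunday + 1 = Monday.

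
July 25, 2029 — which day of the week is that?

Doomsday rule: the anchor day for the 2000s is Tuesday. For year 29: 29÷12 = 2 r 5, and 5÷4 = 1, so 2+5+1 = 8.
Tuesday + 8 ≡ Wednesday — that's 2029's doomsday.
In July the doomsday date is Jul 11.
Jul 25 is 14 days after Jul 11; 14 mod 7 = 0, so Wednesday + 0 = Wednesday.

Wednesday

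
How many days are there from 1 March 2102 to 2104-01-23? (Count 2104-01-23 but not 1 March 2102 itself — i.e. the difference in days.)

693

Mar 1, 2102 → Mar 1, 2103: 365 days.
Mar 1, 2103 → Apr 1, 2103: 31 days (March has 31).
Apr 1, 2103 → May 1, 2103: 30 days (April has 30).
May 1, 2103 → Jun 1, 2103: 31 days (May has 31).
Jun 1, 2103 → Jul 1, 2103: 30 days (June has 30).
Jul 1, 2103 → Aug 1, 2103: 31 days (July has 31).
Aug 1, 2103 → Sep 1, 2103: 31 days (August has 31).
Sep 1, 2103 → Oct 1, 2103: 30 days (September has 30).
Oct 1, 2103 → Nov 1, 2103: 31 days (October has 31).
Nov 1, 2103 → Dec 1, 2103: 30 days (November has 30).
Dec 1, 2103 → Jan 1, 2104: 31 days (December has 31).
Jan 1, 2104 → Jan 23, 2104: 22 days.
Total: 693 days.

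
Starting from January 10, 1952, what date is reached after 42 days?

February 21, 1952

Jan has 31 days: +22 → Feb 1, 1952 (20 left).
+20 → Feb 21, 1952.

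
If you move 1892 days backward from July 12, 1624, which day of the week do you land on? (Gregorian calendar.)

First find the weekday of Jul 12, 1624. Doomsday rule: the anchor day for the 1600s is Tuesday. For year 24: 24÷12 = 2 r 0, and 0÷4 = 0, so 2+0+0 = 2.
Tuesday + 2 ≡ Thursday — that's 1624's doomsday.
In July the doomsday date is Jul 11.
Jul 12 is 1 day after Jul 11; 1 mod 7 = 1, so Thursday + 1 = Friday.
1892 mod 7 = 2, so 1892 days before a Friday is Friday − 2 = Wednesday.

Wednesday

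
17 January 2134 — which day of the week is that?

Doomsday rule: the anchor day for the 2100s is Sunday. For year 34: 34÷12 = 2 r 10, and 10÷4 = 2, so 2+10+2 = 14.
Sunday + 14 ≡ Sunday — that's 2134's doomsday.
In January the doomsday date is Jan 3 (2134 is not a leap year).
Jan 17 is 14 days after Jan 3; 14 mod 7 = 0, so Sunday + 0 = Sunday.

Sunday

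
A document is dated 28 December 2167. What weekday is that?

Monday

Doomsday rule: the anchor day for the 2100s is Sunday. For year 67: 67÷12 = 5 r 7, and 7÷4 = 1, so 5+7+1 = 13.
Sunday + 13 ≡ Saturday — that's 2167's doomsday.
In December the doomsday date is Dec 12.
Dec 28 is 16 days after Dec 12; 16 mod 7 = 2, so Saturday + 2 = Monday.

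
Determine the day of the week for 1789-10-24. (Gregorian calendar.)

Doomsday rule: the anchor day for the 1700s is Sunday. For year 89: 89÷12 = 7 r 5, and 5÷4 = 1, so 7+5+1 = 13.
Sunday + 13 ≡ Saturday — that's 1789's doomsday.
In October the doomsday date is Oct 10.
Oct 24 is 14 days after Oct 10; 14 mod 7 = 0, so Saturday + 0 = Saturday.

Saturday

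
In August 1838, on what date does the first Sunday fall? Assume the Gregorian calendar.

August 1, 1838 is a Wednesday.
The first Sunday is therefore August 5 (4 days later).

August 5, 1838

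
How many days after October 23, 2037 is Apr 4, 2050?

Oct 23, 2037 → Oct 23, 2038: 365 days.
Oct 23, 2038 → Oct 23, 2039: 365 days.
Oct 23, 2039 → Oct 23, 2040: 366 days (Feb 29, 2040 is in that span).
Oct 23, 2040 → Oct 23, 2041: 365 days.
Oct 23, 2041 → Oct 23, 2042: 365 days.
Oct 23, 2042 → Oct 23, 2043: 365 days.
Oct 23, 2043 → Oct 23, 2044: 366 days (Feb 29, 2044 is in that span).
Oct 23, 2044 → Oct 23, 2045: 365 days.
Oct 23, 2045 → Oct 23, 2046: 365 days.
Oct 23, 2046 → Oct 23, 2047: 365 days.
Oct 23, 2047 → Oct 23, 2048: 366 days (Feb 29, 2048 is in that span).
Oct 23, 2048 → Oct 23, 2049: 365 days.
Oct 23, 2049 → Nov 23, 2049: 31 days (October has 31).
Nov 23, 2049 → Dec 23, 2049: 30 days (November has 30).
Dec 23, 2049 → Jan 23, 2050: 31 days (December has 31).
Jan 23, 2050 → Feb 23, 2050: 31 days (January has 31).
Feb 23, 2050 → Mar 23, 2050: 28 days (February has 28).
Mar 23, 2050 → Apr 4, 2050: 12 days.
Total: 4546 days.

4546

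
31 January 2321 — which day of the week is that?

Doomsday rule: the anchor day for the 2300s is Wednesday. For year 21: 21÷12 = 1 r 9, and 9÷4 = 2, so 1+9+2 = 12.
Wednesday + 12 ≡ Monday — that's 2321's doomsday.
In January the doomsday date is Jan 3 (2321 is not a leap year).
Jan 31 is 28 days after Jan 3; 28 mod 7 = 0, so Monday + 0 = Monday.

Monday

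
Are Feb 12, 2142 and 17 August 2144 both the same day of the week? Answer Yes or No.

Yes

From Feb 12, 2142 to Aug 17, 2144 is 917 days.
917 mod 7 = 0, so they are the same weekday.
(Feb 12, 2142 is a Monday; Aug 17, 2144 is a Monday.)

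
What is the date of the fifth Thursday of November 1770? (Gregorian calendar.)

November 29, 1770

November 1, 1770 is a Thursday.
The first Thursday is therefore November 1 (same day).
The fifth Thursday is 1 + 4×7 = November 29.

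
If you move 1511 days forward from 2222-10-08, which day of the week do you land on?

First find the weekday of Oct 8, 2222. Doomsday rule: the anchor day for the 2200s is Friday. For year 22: 22÷12 = 1 r 10, and 10÷4 = 2, so 1+10+2 = 13.
Friday + 13 ≡ Thursday — that's 2222's doomsday.
In October the doomsday date is Oct 10.
Oct 8 is 2 days before Oct 10; 2 mod 7 = 2, so Thursday − 2 = Tuesday.
1511 mod 7 = 6, so 1511 days after a Tuesday is Tuesday + 6 = Monday.

Monday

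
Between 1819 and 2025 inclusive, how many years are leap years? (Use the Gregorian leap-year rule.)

51

Multiples of 4 in [1819,2025]: 52.
Of those, multiples of 100: 2 (not leap unless ÷400).
Multiples of 400: 1.
Leap years = 52 − 2 + 1 = 51.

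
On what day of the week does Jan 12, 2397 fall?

Sunday

Doomsday rule: the anchor day for the 2300s is Wednesday. For year 97: 97÷12 = 8 r 1, and 1÷4 = 0, so 8+1+0 = 9.
Wednesday + 9 ≡ Friday — that's 2397's doomsday.
In January the doomsday date is Jan 3 (2397 is not a leap year).
Jan 12 is 9 days after Jan 3; 9 mod 7 = 2, so Friday + 2 = Sunday.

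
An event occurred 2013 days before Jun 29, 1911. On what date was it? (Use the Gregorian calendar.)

December 24, 1905

−365 (one year) → Jun 29, 1910 (1648 left).
−365 (one year) → Jun 29, 1909 (1283 left).
−365 (one year) → Jun 29, 1908 (918 left).
−366 (one year; includes Feb 29, 1908) → Jun 29, 1907 (552 left).
−365 (one year) → Jun 29, 1906 (187 left).
−29 → May 31, 1906 (end of May, 31 days; 158 left).
−31 → Apr 30, 1906 (end of Apr, 30 days; 127 left).
−30 → Mar 31, 1906 (end of Mar, 31 days; 97 left).
−31 → Feb 28, 1906 (end of Feb, 28 days; 66 left).
−28 → Jan 31, 1906 (end of Jan, 31 days; 38 left).
−31 → Dec 31, 1905 (end of Dec, 31 days; 7 left).
−7 → Dec 24, 1905.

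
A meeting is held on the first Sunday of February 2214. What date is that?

February 6, 2214

February 1, 2214 is a Tuesday.
The first Sunday is therefore February 6 (5 days later).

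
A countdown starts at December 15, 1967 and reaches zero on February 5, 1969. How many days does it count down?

418

Dec 15, 1967 → Dec 15, 1968: 366 days (Feb 29, 1968 is in that span).
Dec 15, 1968 → Jan 15, 1969: 31 days (December has 31).
Jan 15, 1969 → Feb 5, 1969: 21 days.
Total: 418 days.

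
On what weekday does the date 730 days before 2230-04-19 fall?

Saturday

Apr 19, 2230 is a Monday.
730 mod 7 = 2, so 730 days before a Monday is Monday − 2 = Saturday.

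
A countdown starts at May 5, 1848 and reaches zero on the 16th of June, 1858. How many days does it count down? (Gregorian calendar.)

May 5, 1848 → May 5, 1849: 365 days.
May 5, 1849 → May 5, 1850: 365 days.
May 5, 1850 → May 5, 1851: 365 days.
May 5, 1851 → May 5, 1852: 366 days (Feb 29, 1852 is in that span).
May 5, 1852 → May 5, 1853: 365 days.
May 5, 1853 → May 5, 1854: 365 days.
May 5, 1854 → May 5, 1855: 365 days.
May 5, 1855 → May 5, 1856: 366 days (Feb 29, 1856 is in that span).
May 5, 1856 → May 5, 1857: 365 days.
May 5, 1857 → May 5, 1858: 365 days.
May 5, 1858 → Jun 5, 1858: 31 days (May has 31).
Jun 5, 1858 → Jun 16, 1858: 11 days.
Total: 3694 days.

3694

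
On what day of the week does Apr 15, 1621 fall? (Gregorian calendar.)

Thursday

Doomsday rule: the anchor day for the 1600s is Tuesday. For year 21: 21÷12 = 1 r 9, and 9÷4 = 2, so 1+9+2 = 12.
Tuesday + 12 ≡ Sunday — that's 1621's doomsday.
In April the doomsday date is Apr 4.
Apr 15 is 11 days after Apr 4; 11 mod 7 = 4, so Sunday + 4 = Thursday.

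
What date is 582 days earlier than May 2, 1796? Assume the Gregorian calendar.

−366 (one year; includes Feb 29, 1796) → May 2, 1795 (216 left).
−2 → Apr 30, 1795 (end of Apr, 30 days; 214 left).
−30 → Mar 31, 1795 (end of Mar, 31 days; 184 left).
−31 → Feb 28, 1795 (end of Feb, 28 days; 153 left).
−28 → Jan 31, 1795 (end of Jan, 31 days; 125 left).
−31 → Dec 31, 1794 (end of Dec, 31 days; 94 left).
−31 → Nov 30, 1794 (end of Nov, 30 days; 63 left).
−30 → Oct 31, 1794 (end of Oct, 31 days; 33 left).
−31 → Sep 30, 1794 (end of Sep, 30 days; 2 left).
−2 → Sep 28, 1794.

September 28, 1794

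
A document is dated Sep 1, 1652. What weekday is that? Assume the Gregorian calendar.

Doomsday rule: the anchor day for the 1600s is Tuesday. For year 52: 52÷12 = 4 r 4, and 4÷4 = 1, so 4+4+1 = 9.
Tuesday + 9 ≡ Thursday — that's 1652's doomsday.
In September the doomsday date is Sep 5.
Sep 1 is 4 days before Sep 5; 4 mod 7 = 4, so Thursday − 4 = Sunday.

Sunday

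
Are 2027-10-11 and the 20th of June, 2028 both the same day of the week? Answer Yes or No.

No

From Oct 11, 2027 to Jun 20, 2028 is 253 days.
253 mod 7 = 1, so they are different weekdays.
(Oct 11, 2027 is a Monday; Jun 20, 2028 is a Tuesday.)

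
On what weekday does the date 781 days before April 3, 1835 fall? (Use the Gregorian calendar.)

Apr 3, 1835 is a Friday.
781 mod 7 = 4, so 781 days before a Friday is Friday − 4 = Monday.

Monday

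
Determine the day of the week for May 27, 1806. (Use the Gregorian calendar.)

Tuesday

Doomsday rule: the anchor day for the 1800s is Friday. For year 06: 6÷12 = 0 r 6, and 6÷4 = 1, so 0+6+1 = 7.
Friday + 7 ≡ Friday — that's 1806's doomsday.
In May the doomsday date is May 9.
May 27 is 18 days after May 9; 18 mod 7 = 4, so Friday + 4 = Tuesday.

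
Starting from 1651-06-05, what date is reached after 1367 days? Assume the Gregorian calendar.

+366 (one year; includes Feb 29, 1652) → Jun 5, 1652 (1001 left).
+365 (one year) → Jun 5, 1653 (636 left).
+365 (one year) → Jun 5, 1654 (271 left).
Jun has 30 days: +26 → Jul 1, 1654 (245 left).
Jul has 31 days: +31 → Aug 1, 1654 (214 left).
Aug has 31 days: +31 → Sep 1, 1654 (183 left).
Sep has 30 days: +30 → Oct 1, 1654 (153 left).
Oct has 31 days: +31 → Nov 1, 1654 (122 left).
Nov has 30 days: +30 → Dec 1, 1654 (92 left).
Dec has 31 days: +31 → Jan 1, 1655 (61 left).
Jan has 31 days: +31 → Feb 1, 1655 (30 left).
Feb has 28 days: +28 → Mar 1, 1655 (2 left).
+2 → Mar 3, 1655.

March 3, 1655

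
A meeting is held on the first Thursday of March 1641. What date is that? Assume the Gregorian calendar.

March 1, 1641 is a Friday.
The first Thursday is therefore March 7 (6 days later).

March 7, 1641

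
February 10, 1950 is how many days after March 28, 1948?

Mar 28, 1948 → Mar 28, 1949: 365 days.
Mar 28, 1949 → Apr 28, 1949: 31 days (March has 31).
Apr 28, 1949 → May 28, 1949: 30 days (April has 30).
May 28, 1949 → Jun 28, 1949: 31 days (May has 31).
Jun 28, 1949 → Jul 28, 1949: 30 days (June has 30).
Jul 28, 1949 → Aug 28, 1949: 31 days (July has 31).
Aug 28, 1949 → Sep 28, 1949: 31 days (August has 31).
Sep 28, 1949 → Oct 28, 1949: 30 days (September has 30).
Oct 28, 1949 → Nov 28, 1949: 31 days (October has 31).
Nov 28, 1949 → Dec 28, 1949: 30 days (November has 30).
Dec 28, 1949 → Jan 28, 1950: 31 days (December has 31).
Jan 28, 1950 → Feb 10, 1950: 13 days.
Total: 684 days.

684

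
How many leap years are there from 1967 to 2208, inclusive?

Multiples of 4 in [1967,2208]: 61.
Of those, multiples of 100: 3 (not leap unless ÷400).
Multiples of 400: 1.
Leap years = 61 − 3 + 1 = 59.

59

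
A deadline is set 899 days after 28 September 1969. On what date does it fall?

March 15, 1972

+365 (one year) → Sep 28, 1970 (534 left).
+365 (one year) → Sep 28, 1971 (169 left).
Sep has 30 days: +3 → Oct 1, 1971 (166 left).
Oct has 31 days: +31 → Nov 1, 1971 (135 left).
Nov has 30 days: +30 → Dec 1, 1971 (105 left).
Dec has 31 days: +31 → Jan 1, 1972 (74 left).
Jan has 31 days: +31 → Feb 1, 1972 (43 left).
Feb has 29 days: +29 → Mar 1, 1972 (14 left).
+14 → Mar 15, 1972.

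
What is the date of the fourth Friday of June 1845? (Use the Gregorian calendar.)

June 1, 1845 is a Sunday.
The first Friday is therefore June 6 (5 days later).
The fourth Friday is 6 + 3×7 = June 27.

June 27, 1845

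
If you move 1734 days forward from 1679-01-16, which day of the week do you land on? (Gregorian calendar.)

Saturday

Jan 16, 1679 is a Monday.
1734 mod 7 = 5, so 1734 days after a Monday is Monday + 5 = Saturday.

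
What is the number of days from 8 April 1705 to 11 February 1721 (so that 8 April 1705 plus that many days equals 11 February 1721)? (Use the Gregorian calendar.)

Apr 8, 1705 → Apr 8, 1706: 365 days.
Apr 8, 1706 → Apr 8, 1707: 365 days.
Apr 8, 1707 → Apr 8, 1708: 366 days (Feb 29, 1708 is in that span).
Apr 8, 1708 → Apr 8, 1709: 365 days.
Apr 8, 1709 → Apr 8, 1710: 365 days.
Apr 8, 1710 → Apr 8, 1711: 365 days.
Apr 8, 1711 → Apr 8, 1712: 366 days (Feb 29, 1712 is in that span).
Apr 8, 1712 → Apr 8, 1713: 365 days.
Apr 8, 1713 → Apr 8, 1714: 365 days.
Apr 8, 1714 → Apr 8, 1715: 365 days.
Apr 8, 1715 → Apr 8, 1716: 366 days (Feb 29, 1716 is in that span).
Apr 8, 1716 → Apr 8, 1717: 365 days.
Apr 8, 1717 → Apr 8, 1718: 365 days.
Apr 8, 1718 → Apr 8, 1719: 365 days.
Apr 8, 1719 → Apr 8, 1720: 366 days (Feb 29, 1720 is in that span).
Apr 8, 1720 → May 8, 1720: 30 days (April has 30).
May 8, 1720 → Jun 8, 1720: 31 days (May has 31).
Jun 8, 1720 → Jul 8, 1720: 30 days (June has 30).
Jul 8, 1720 → Aug 8, 1720: 31 days (July has 31).
Aug 8, 1720 → Sep 8, 1720: 31 days (August has 31).
Sep 8, 1720 → Oct 8, 1720: 30 days (September has 30).
Oct 8, 1720 → Nov 8, 1720: 31 days (October has 31).
Nov 8, 1720 → Dec 8, 1720: 30 days (November has 30).
Dec 8, 1720 → Jan 8, 1721: 31 days (December has 31).
Jan 8, 1721 → Feb 8, 1721: 31 days (January has 31).
Feb 8, 1721 → Feb 11, 1721: 3 days.
Total: 5788 days.

5788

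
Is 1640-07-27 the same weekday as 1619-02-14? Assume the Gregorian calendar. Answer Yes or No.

From Feb 14, 1619 to Jul 27, 1640 is 7834 days.
7834 mod 7 = 1, so they are different weekdays.
(Feb 14, 1619 is a Thursday; Jul 27, 1640 is a Friday.)

No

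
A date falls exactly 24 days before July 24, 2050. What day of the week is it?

Thursday

First find the weekday of Jul 24, 2050. Doomsday rule: the anchor day for the 2000s is Tuesday. For year 50: 50÷12 = 4 r 2, and 2÷4 = 0, so 4+2+0 = 6.
Tuesday + 6 ≡ Monday — that's 2050's doomsday.
In July the doomsday date is Jul 11.
Jul 24 is 13 days after Jul 11; 13 mod 7 = 6, so Monday + 6 = Sunday.
24 mod 7 = 3, so 24 days before a Sunday is Sunday − 3 = Thursday.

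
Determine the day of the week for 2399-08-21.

Saturday

Doomsday rule: the anchor day for the 2300s is Wednesday. For year 99: 99÷12 = 8 r 3, and 3÷4 = 0, so 8+3+0 = 11.
Wednesday + 11 ≡ Sunday — that's 2399's doomsday.
In August the doomsday date is Aug 8.
Aug 21 is 13 days after Aug 8; 13 mod 7 = 6, so Sunday + 6 = Saturday.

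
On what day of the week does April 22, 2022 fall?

Doomsday rule: the anchor day for the 2000s is Tuesday. For year 22: 22÷12 = 1 r 10, and 10÷4 = 2, so 1+10+2 = 13.
Tuesday + 13 ≡ Monday — that's 2022's doomsday.
In April the doomsday date is Apr 4.
Apr 22 is 18 days after Apr 4; 18 mod 7 = 4, so Monday + 4 = Friday.

Friday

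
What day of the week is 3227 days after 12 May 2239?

First find the weekday of May 12, 2239. Doomsday rule: the anchor day for the 2200s is Friday. For year 39: 39÷12 = 3 r 3, and 3÷4 = 0, so 3+3+0 = 6.
Friday + 6 ≡ Thursday — that's 2239's doomsday.
In May the doomsday date is May 9.
May 12 is 3 days after May 9; 3 mod 7 = 3, so Thursday + 3 = Sunday.
3227 mod 7 = 0, so 3227 days after a Sunday is Sunday + 0 = Sunday.

Sunday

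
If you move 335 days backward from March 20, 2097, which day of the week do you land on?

Mar 20, 2097 is a Wednesday.
335 mod 7 = 6, so 335 days before a Wednesday is Wednesday − 6 = Thursday.

Thursday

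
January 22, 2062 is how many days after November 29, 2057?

1515

Nov 29, 2057 → Nov 29, 2058: 365 days.
Nov 29, 2058 → Nov 29, 2059: 365 days.
Nov 29, 2059 → Nov 29, 2060: 366 days (Feb 29, 2060 is in that span).
Nov 29, 2060 → Nov 29, 2061: 365 days.
Nov 29, 2061 → Dec 29, 2061: 30 days (November has 30).
Dec 29, 2061 → Jan 22, 2062: 24 days.
Total: 1515 days.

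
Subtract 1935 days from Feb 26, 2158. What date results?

November 9, 2152

−365 (one year) → Feb 26, 2157 (1570 left).
−366 (one year; includes Feb 29, 2156) → Feb 26, 2156 (1204 left).
−365 (one year) → Feb 26, 2155 (839 left).
−365 (one year) → Feb 26, 2154 (474 left).
−365 (one year) → Feb 26, 2153 (109 left).
−26 → Jan 31, 2153 (end of Jan, 31 days; 83 left).
−31 → Dec 31, 2152 (end of Dec, 31 days; 52 left).
−31 → Nov 30, 2152 (end of Nov, 30 days; 21 left).
−21 → Nov 9, 2152.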